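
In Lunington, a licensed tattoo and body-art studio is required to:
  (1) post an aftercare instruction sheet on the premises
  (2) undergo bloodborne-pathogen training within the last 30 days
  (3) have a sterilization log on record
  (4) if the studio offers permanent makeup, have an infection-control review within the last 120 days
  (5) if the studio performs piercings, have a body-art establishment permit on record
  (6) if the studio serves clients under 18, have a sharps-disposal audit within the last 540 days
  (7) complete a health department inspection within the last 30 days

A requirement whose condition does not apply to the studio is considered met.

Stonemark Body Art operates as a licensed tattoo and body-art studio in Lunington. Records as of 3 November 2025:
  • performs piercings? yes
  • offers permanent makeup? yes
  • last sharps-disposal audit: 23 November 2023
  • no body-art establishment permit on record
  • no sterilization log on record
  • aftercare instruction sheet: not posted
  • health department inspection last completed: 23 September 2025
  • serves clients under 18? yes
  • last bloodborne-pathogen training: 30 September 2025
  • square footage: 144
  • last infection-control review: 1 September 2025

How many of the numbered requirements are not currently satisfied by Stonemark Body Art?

6

1. aftercare instruction sheet absent → not met
2. bloodborne-pathogen training 34 days ago vs limit 30 → not met
3. sterilization log absent → not met
4. condition 'offers permanent makeup' holds; infection-control review 63 days ago vs limit 120 → met
5. condition 'performs piercings' holds; body-art establishment permit absent → not met
6. condition 'serves clients under 18' holds; sharps-disposal audit 711 days ago vs limit 540 → not met
7. health department inspection 41 days ago vs limit 30 → not met
Not met: 6 of 7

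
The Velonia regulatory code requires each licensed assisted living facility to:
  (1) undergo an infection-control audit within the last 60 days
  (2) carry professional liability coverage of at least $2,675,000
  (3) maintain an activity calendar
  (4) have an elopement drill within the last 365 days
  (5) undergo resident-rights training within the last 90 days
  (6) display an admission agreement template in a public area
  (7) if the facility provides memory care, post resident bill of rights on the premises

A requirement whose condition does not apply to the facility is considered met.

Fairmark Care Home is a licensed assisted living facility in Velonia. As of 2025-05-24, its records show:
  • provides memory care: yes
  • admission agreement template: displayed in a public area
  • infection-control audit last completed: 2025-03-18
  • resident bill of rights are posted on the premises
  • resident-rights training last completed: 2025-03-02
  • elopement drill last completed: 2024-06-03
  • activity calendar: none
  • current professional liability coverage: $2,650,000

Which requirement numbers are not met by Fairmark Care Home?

1, 2, 3

1. infection-control audit 67 days ago vs limit 60 → not met
2. professional liability coverage $2,650,000 < $2,675,000 → not met
3. activity calendar absent → not met
4. elopement drill 355 days ago vs limit 365 → met
5. resident-rights training 83 days ago vs limit 90 → met
6. admission agreement template present → met
7. condition 'provides memory care' holds; resident bill of rights present → met
Not met: 1, 2, 3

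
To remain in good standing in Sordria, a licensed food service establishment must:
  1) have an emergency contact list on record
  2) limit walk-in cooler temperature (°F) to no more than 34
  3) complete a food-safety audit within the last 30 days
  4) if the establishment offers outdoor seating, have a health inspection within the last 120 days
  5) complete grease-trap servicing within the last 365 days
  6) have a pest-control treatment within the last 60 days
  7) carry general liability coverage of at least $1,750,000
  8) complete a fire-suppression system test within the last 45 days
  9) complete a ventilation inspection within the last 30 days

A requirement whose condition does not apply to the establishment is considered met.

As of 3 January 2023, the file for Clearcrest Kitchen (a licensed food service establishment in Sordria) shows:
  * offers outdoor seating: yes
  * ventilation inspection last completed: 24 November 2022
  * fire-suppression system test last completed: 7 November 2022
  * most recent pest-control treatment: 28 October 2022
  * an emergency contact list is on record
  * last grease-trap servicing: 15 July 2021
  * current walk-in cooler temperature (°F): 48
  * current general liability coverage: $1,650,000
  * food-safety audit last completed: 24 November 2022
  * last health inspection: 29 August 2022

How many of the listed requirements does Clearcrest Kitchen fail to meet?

1. emergency contact list present → met
2. walk-in cooler temperature (°F) 48 > 34 → not met
3. food-safety audit 40 days ago vs limit 30 → not met
4. condition 'offers outdoor seating' holds; health inspection 127 days ago vs limit 120 → not met
5. grease-trap servicing 537 days ago vs limit 365 → not met
6. pest-control treatment 67 days ago vs limit 60 → not met
7. general liability coverage $1,650,000 < $1,750,000 → not met
8. fire-suppression system test 57 days ago vs limit 45 → not met
9. ventilation inspection 40 days ago vs limit 30 → not met
Not met: 8 of 9

8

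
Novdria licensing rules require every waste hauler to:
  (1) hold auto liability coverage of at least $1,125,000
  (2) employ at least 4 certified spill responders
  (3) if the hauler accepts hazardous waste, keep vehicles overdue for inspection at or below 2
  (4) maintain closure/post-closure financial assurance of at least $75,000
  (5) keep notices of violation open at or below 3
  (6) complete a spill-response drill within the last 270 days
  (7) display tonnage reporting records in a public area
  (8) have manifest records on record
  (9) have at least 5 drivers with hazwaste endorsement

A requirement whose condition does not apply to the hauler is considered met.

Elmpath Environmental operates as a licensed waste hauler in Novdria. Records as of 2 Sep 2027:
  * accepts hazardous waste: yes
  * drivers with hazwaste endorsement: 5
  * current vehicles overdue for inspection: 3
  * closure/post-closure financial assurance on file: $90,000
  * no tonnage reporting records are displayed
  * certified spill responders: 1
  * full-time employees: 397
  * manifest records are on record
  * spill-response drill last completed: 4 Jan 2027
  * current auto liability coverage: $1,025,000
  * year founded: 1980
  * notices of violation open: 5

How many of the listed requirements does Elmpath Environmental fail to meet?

1. auto liability coverage $1,025,000 < $1,125,000 → not met
2. certified spill responders 1 < 4 → not met
3. condition 'accepts hazardous waste' holds; vehicles overdue for inspection 3 > 2 → not met
4. closure/post-closure financial assurance $90,000 ≥ $75,000 → met
5. notices of violation open 5 > 3 → not met
6. spill-response drill 241 days ago vs limit 270 → met
7. tonnage reporting records absent → not met
8. manifest records present → met
9. drivers with hazwaste endorsement 5 ≥ 5 → met
Not met: 5 of 9

5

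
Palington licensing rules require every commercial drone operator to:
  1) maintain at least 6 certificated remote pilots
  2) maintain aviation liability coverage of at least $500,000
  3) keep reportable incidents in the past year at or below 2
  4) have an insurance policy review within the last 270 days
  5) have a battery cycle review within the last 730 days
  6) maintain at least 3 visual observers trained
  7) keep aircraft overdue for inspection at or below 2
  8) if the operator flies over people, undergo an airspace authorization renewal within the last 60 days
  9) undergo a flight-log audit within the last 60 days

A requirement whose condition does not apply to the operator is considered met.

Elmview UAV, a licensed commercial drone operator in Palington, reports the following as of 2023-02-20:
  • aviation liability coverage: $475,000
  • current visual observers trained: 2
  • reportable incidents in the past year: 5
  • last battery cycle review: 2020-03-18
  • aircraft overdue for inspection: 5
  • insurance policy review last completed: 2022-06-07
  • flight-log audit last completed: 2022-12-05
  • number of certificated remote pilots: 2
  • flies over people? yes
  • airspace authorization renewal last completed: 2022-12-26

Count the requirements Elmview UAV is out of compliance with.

1. certificated remote pilots 2 < 6 → not met
2. aviation liability coverage $475,000 < $500,000 → not met
3. reportable incidents in the past year 5 > 2 → not met
4. insurance policy review 258 days ago vs limit 270 → met
5. battery cycle review 1069 days ago vs limit 730 → not met
6. visual observers trained 2 < 3 → not met
7. aircraft overdue for inspection 5 > 2 → not met
8. condition 'flies over people' holds; airspace authorization renewal 56 days ago vs limit 60 → met
9. flight-log audit 77 days ago vs limit 60 → not met
Not met: 7 of 9

7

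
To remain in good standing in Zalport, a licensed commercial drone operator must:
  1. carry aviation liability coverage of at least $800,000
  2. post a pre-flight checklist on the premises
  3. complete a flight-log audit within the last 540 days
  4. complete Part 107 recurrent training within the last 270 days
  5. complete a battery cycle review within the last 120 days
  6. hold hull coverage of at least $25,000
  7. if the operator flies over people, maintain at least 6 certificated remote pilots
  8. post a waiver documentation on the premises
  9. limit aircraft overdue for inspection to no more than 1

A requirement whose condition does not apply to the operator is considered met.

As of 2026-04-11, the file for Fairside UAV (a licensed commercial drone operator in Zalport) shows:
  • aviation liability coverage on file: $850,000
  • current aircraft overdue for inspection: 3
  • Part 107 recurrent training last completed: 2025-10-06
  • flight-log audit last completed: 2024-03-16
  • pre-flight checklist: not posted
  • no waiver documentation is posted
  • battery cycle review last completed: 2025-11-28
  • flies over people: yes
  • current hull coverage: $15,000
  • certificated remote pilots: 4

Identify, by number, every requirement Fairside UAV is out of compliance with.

1. aviation liability coverage $850,000 ≥ $800,000 → met
2. pre-flight checklist absent → not met
3. flight-log audit 756 days ago vs limit 540 → not met
4. Part 107 recurrent training 187 days ago vs limit 270 → met
5. battery cycle review 134 days ago vs limit 120 → not met
6. hull coverage $15,000 < $25,000 → not met
7. condition 'flies over people' holds; certificated remote pilots 4 < 6 → not met
8. waiver documentation absent → not met
9. aircraft overdue for inspection 3 > 1 → not met
Not met: 2, 3, 5, 6, 7, 8, 9

2, 3, 5, 6, 7, 8, 9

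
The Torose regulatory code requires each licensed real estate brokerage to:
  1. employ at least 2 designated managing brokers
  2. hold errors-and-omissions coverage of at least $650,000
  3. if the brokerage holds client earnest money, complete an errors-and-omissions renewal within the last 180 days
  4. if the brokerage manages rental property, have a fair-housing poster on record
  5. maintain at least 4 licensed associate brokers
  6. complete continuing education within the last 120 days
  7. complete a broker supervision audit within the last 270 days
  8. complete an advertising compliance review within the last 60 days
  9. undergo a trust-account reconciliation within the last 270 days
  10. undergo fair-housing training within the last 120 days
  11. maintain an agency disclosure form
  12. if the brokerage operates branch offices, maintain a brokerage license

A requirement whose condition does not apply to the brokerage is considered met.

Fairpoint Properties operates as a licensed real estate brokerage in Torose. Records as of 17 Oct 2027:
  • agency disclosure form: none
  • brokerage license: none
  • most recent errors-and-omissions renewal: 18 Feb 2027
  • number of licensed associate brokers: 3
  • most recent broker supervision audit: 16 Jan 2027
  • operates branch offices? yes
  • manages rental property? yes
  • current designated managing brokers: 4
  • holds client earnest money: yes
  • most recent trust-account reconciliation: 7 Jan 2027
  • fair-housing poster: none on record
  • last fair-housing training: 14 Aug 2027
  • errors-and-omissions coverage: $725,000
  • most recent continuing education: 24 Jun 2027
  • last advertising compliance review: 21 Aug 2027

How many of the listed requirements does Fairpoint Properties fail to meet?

1. designated managing brokers 4 ≥ 2 → met
2. errors-and-omissions coverage $725,000 ≥ $650,000 → met
3. condition 'holds client earnest money' holds; errors-and-omissions renewal 241 days ago vs limit 180 → not met
4. condition 'manages rental property' holds; fair-housing poster absent → not met
5. licensed associate brokers 3 < 4 → not met
6. continuing education 115 days ago vs limit 120 → met
7. broker supervision audit 274 days ago vs limit 270 → not met
8. advertising compliance review 57 days ago vs limit 60 → met
9. trust-account reconciliation 283 days ago vs limit 270 → not met
10. fair-housing training 64 days ago vs limit 120 → met
11. agency disclosure form absent → not met
12. condition 'operates branch offices' holds; brokerage license absent → not met
Not met: 7 of 12

7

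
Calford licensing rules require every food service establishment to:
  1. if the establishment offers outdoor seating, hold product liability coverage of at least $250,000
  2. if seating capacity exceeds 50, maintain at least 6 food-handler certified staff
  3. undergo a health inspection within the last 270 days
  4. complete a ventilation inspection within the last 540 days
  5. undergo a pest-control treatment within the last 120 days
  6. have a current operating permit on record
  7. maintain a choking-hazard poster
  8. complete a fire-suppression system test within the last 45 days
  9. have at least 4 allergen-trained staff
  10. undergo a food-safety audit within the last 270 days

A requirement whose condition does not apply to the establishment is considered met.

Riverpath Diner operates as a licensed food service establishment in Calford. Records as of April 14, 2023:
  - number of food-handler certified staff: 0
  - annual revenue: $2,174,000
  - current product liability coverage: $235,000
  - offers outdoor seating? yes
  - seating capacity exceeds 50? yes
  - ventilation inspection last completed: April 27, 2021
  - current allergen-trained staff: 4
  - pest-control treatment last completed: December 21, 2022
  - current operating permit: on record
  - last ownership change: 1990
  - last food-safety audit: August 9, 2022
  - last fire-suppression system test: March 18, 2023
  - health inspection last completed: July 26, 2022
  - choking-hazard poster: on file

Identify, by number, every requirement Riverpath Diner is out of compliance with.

1, 2, 4

1. condition 'offers outdoor seating' holds; product liability coverage $235,000 < $250,000 → not met
2. condition 'seating capacity exceeds 50' holds; food-handler certified staff 0 < 6 → not met
3. health inspection 262 days ago vs limit 270 → met
4. ventilation inspection 717 days ago vs limit 540 → not met
5. pest-control treatment 114 days ago vs limit 120 → met
6. current operating permit present → met
7. choking-hazard poster present → met
8. fire-suppression system test 27 days ago vs limit 45 → met
9. allergen-trained staff 4 ≥ 4 → met
10. food-safety audit 248 days ago vs limit 270 → met
Not met: 1, 2, 4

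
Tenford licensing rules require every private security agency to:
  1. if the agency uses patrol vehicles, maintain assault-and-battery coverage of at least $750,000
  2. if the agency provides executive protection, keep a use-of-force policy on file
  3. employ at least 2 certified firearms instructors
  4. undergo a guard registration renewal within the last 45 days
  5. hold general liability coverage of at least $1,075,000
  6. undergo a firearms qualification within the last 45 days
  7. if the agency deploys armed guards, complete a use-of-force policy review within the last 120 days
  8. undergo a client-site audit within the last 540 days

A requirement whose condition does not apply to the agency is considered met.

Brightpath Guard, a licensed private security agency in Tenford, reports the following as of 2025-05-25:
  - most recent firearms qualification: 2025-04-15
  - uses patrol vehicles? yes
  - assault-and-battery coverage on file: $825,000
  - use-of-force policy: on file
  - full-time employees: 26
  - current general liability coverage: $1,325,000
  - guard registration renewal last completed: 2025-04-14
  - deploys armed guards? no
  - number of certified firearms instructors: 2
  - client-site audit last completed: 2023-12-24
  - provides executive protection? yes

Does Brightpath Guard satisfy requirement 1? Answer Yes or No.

Yes

1. condition 'uses patrol vehicles' holds; assault-and-battery coverage $825,000 ≥ $750,000 → met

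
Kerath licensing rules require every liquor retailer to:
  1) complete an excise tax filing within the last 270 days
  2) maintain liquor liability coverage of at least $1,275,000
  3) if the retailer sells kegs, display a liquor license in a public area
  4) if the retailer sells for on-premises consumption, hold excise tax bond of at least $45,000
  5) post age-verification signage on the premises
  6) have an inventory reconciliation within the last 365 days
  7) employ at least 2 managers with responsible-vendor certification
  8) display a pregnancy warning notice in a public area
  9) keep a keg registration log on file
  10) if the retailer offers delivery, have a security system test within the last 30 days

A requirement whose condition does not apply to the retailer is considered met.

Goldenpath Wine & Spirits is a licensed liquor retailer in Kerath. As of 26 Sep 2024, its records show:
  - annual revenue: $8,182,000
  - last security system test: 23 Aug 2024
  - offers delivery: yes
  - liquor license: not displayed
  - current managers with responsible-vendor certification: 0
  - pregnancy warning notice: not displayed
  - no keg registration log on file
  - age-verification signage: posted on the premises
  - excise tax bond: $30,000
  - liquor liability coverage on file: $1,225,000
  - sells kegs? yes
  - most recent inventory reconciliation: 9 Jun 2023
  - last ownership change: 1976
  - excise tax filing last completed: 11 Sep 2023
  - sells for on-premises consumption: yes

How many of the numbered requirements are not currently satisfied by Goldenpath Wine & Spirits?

9

1. excise tax filing 381 days ago vs limit 270 → not met
2. liquor liability coverage $1,225,000 < $1,275,000 → not met
3. condition 'sells kegs' holds; liquor license absent → not met
4. condition 'sells for on-premises consumption' holds; excise tax bond $30,000 < $45,000 → not met
5. age-verification signage present → met
6. inventory reconciliation 475 days ago vs limit 365 → not met
7. managers with responsible-vendor certification 0 < 2 → not met
8. pregnancy warning notice absent → not met
9. keg registration log absent → not met
10. condition 'offers delivery' holds; security system test 34 days ago vs limit 30 → not met
Not met: 9 of 10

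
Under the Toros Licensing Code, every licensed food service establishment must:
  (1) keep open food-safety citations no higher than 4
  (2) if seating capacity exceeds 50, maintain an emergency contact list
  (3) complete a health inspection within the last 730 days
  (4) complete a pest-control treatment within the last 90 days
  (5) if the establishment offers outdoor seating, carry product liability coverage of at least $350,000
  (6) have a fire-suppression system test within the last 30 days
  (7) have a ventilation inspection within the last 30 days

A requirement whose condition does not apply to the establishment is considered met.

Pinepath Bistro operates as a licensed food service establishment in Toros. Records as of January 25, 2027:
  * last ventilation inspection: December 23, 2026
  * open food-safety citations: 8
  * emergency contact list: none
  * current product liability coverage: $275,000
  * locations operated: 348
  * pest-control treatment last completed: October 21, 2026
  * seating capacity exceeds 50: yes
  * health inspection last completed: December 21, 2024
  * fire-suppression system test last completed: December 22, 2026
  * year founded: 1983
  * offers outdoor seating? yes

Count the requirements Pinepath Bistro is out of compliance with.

7

1. open food-safety citations 8 > 4 → not met
2. condition 'seating capacity exceeds 50' holds; emergency contact list absent → not met
3. health inspection 765 days ago vs limit 730 → not met
4. pest-control treatment 96 days ago vs limit 90 → not met
5. condition 'offers outdoor seating' holds; product liability coverage $275,000 < $350,000 → not met
6. fire-suppression system test 34 days ago vs limit 30 → not met
7. ventilation inspection 33 days ago vs limit 30 → not met
Not met: 7 of 7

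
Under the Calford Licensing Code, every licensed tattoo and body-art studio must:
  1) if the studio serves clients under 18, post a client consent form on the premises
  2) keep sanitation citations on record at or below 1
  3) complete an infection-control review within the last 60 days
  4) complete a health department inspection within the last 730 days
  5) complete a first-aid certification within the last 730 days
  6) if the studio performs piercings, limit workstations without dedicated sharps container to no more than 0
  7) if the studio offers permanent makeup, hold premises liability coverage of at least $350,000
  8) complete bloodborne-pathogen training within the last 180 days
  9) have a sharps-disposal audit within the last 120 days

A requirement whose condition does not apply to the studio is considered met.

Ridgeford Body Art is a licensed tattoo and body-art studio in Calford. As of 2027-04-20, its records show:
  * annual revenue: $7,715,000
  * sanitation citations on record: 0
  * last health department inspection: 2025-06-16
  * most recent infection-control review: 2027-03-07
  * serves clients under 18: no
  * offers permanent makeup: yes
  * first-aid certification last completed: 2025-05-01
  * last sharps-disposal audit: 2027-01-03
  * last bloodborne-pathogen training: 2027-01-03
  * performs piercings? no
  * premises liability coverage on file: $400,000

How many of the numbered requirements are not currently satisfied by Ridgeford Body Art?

1. condition 'serves clients under 18' does not hold → requirement n/a → met
2. sanitation citations on record 0 ≤ 1 → met
3. infection-control review 44 days ago vs limit 60 → met
4. health department inspection 673 days ago vs limit 730 → met
5. first-aid certification 719 days ago vs limit 730 → met
6. condition 'performs piercings' does not hold → requirement n/a → met
7. condition 'offers permanent makeup' holds; premises liability coverage $400,000 ≥ $350,000 → met
8. bloodborne-pathogen training 107 days ago vs limit 180 → met
9. sharps-disposal audit 107 days ago vs limit 120 → met
Not met: 0 of 9

0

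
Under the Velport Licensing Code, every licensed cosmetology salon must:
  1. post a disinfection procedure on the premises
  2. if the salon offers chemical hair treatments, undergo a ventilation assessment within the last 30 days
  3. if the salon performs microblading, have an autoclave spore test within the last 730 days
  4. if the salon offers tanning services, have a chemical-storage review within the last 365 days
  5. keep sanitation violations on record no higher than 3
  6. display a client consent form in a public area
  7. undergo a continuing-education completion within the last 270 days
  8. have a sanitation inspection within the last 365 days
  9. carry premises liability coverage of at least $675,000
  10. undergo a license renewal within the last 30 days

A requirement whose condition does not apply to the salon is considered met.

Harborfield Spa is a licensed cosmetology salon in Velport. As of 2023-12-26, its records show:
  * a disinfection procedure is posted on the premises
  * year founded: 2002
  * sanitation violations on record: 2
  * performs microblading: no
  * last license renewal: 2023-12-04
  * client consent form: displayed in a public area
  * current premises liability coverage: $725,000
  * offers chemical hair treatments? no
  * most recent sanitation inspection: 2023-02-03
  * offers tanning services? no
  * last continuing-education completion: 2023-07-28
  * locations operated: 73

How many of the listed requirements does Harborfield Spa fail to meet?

0

1. disinfection procedure present → met
2. condition 'offers chemical hair treatments' does not hold → requirement n/a → met
3. condition 'performs microblading' does not hold → requirement n/a → met
4. condition 'offers tanning services' does not hold → requirement n/a → met
5. sanitation violations on record 2 ≤ 3 → met
6. client consent form present → met
7. continuing-education completion 151 days ago vs limit 270 → met
8. sanitation inspection 326 days ago vs limit 365 → met
9. premises liability coverage $725,000 ≥ $675,000 → met
10. license renewal 22 days ago vs limit 30 → met
Not met: 0 of 10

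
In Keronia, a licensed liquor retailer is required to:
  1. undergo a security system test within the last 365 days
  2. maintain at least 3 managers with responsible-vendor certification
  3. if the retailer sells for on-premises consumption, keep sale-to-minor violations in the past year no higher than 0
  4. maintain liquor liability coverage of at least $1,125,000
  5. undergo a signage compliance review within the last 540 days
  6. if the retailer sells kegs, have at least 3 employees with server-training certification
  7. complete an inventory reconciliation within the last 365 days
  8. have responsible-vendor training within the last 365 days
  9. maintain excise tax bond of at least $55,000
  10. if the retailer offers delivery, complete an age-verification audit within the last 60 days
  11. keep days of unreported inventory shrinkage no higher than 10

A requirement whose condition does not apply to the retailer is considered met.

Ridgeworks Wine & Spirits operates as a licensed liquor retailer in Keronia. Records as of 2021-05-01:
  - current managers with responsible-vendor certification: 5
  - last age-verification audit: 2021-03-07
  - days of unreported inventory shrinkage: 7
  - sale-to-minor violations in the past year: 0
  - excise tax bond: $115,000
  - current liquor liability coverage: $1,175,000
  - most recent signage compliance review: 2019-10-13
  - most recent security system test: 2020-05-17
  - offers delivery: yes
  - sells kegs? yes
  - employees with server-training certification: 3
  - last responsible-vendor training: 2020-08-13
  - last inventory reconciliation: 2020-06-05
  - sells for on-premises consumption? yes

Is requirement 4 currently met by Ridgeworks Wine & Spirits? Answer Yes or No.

4. liquor liability coverage $1,175,000 ≥ $1,125,000 → met

Yes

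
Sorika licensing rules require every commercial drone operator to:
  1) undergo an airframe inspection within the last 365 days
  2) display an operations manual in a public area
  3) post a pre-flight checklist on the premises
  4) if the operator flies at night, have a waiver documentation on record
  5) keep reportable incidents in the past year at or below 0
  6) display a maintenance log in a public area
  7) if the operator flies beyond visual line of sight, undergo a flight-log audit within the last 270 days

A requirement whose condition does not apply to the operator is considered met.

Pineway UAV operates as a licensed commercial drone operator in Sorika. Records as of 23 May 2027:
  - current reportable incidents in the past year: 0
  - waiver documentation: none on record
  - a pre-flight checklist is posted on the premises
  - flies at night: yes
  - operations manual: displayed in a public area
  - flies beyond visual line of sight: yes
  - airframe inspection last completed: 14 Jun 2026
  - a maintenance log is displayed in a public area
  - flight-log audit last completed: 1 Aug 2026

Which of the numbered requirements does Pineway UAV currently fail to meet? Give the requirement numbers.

4, 7

1. airframe inspection 343 days ago vs limit 365 → met
2. operations manual present → met
3. pre-flight checklist present → met
4. condition 'flies at night' holds; waiver documentation absent → not met
5. reportable incidents in the past year 0 ≤ 0 → met
6. maintenance log present → met
7. condition 'flies beyond visual line of sight' holds; flight-log audit 295 days ago vs limit 270 → not met
Not met: 4, 7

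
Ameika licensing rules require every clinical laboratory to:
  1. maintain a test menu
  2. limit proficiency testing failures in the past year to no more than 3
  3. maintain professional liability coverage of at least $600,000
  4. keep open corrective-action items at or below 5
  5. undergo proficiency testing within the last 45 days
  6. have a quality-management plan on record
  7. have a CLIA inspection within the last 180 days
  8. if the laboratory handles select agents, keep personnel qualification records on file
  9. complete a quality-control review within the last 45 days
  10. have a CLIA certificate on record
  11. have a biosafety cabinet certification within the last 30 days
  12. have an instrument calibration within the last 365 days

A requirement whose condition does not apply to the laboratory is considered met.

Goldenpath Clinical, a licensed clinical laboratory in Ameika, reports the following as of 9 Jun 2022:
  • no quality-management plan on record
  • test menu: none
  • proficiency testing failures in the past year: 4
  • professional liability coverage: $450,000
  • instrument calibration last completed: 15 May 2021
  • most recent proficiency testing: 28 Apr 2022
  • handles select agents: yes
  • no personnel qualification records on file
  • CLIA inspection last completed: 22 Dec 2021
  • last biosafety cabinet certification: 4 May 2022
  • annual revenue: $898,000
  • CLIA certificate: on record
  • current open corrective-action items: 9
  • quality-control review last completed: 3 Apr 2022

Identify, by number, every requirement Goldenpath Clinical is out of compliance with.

1. test menu absent → not met
2. proficiency testing failures in the past year 4 > 3 → not met
3. professional liability coverage $450,000 < $600,000 → not met
4. open corrective-action items 9 > 5 → not met
5. proficiency testing 42 days ago vs limit 45 → met
6. quality-management plan absent → not met
7. CLIA inspection 169 days ago vs limit 180 → met
8. condition 'handles select agents' holds; personnel qualification records absent → not met
9. quality-control review 67 days ago vs limit 45 → not met
10. CLIA certificate present → met
11. biosafety cabinet certification 36 days ago vs limit 30 → not met
12. instrument calibration 390 days ago vs limit 365 → not met
Not met: 1, 2, 3, 4, 6, 8, 9, 11, 12

1, 2, 3, 4, 6, 8, 9, 11, 12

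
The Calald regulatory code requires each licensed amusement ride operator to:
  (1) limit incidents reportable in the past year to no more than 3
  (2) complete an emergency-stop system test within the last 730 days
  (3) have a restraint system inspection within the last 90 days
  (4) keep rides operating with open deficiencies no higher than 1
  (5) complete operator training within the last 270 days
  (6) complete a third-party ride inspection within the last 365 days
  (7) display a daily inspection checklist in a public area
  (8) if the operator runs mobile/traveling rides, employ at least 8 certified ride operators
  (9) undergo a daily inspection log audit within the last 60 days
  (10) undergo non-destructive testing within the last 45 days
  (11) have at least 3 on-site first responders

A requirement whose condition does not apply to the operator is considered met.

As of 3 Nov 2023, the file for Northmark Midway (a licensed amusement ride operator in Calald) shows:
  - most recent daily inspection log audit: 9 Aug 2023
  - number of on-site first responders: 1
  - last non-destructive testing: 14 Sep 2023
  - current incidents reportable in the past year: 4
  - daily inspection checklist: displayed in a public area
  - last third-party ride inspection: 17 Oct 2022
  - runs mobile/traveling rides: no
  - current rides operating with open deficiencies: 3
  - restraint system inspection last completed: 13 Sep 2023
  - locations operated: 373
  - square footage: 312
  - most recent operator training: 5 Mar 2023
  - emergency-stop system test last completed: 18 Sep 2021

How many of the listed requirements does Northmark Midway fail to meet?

1. incidents reportable in the past year 4 > 3 → not met
2. emergency-stop system test 776 days ago vs limit 730 → not met
3. restraint system inspection 51 days ago vs limit 90 → met
4. rides operating with open deficiencies 3 > 1 → not met
5. operator training 243 days ago vs limit 270 → met
6. third-party ride inspection 382 days ago vs limit 365 → not met
7. daily inspection checklist present → met
8. condition 'runs mobile/traveling rides' does not hold → requirement n/a → met
9. daily inspection log audit 86 days ago vs limit 60 → not met
10. non-destructive testing 50 days ago vs limit 45 → not met
11. on-site first responders 1 < 3 → not met
Not met: 7 of 11

7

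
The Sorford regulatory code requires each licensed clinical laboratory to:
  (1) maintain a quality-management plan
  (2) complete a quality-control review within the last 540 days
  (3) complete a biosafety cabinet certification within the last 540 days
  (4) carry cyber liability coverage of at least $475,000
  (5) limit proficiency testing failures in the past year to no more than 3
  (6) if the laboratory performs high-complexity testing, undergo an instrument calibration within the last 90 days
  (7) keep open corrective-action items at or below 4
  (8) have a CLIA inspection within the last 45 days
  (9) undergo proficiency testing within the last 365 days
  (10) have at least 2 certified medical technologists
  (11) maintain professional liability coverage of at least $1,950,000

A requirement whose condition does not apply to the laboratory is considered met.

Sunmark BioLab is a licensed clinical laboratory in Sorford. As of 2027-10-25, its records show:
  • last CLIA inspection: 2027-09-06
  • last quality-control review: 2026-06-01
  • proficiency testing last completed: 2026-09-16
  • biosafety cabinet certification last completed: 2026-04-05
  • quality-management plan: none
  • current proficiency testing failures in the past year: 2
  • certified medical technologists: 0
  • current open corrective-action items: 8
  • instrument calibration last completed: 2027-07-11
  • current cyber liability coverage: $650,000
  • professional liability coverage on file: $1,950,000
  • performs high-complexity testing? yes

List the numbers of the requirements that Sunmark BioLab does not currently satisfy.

1. quality-management plan absent → not met
2. quality-control review 511 days ago vs limit 540 → met
3. biosafety cabinet certification 568 days ago vs limit 540 → not met
4. cyber liability coverage $650,000 ≥ $475,000 → met
5. proficiency testing failures in the past year 2 ≤ 3 → met
6. condition 'performs high-complexity testing' holds; instrument calibration 106 days ago vs limit 90 → not met
7. open corrective-action items 8 > 4 → not met
8. CLIA inspection 49 days ago vs limit 45 → not met
9. proficiency testing 404 days ago vs limit 365 → not met
10. certified medical technologists 0 < 2 → not met
11. professional liability coverage $1,950,000 ≥ $1,950,000 → met
Not met: 1, 3, 6, 7, 8, 9, 10

1, 3, 6, 7, 8, 9, 10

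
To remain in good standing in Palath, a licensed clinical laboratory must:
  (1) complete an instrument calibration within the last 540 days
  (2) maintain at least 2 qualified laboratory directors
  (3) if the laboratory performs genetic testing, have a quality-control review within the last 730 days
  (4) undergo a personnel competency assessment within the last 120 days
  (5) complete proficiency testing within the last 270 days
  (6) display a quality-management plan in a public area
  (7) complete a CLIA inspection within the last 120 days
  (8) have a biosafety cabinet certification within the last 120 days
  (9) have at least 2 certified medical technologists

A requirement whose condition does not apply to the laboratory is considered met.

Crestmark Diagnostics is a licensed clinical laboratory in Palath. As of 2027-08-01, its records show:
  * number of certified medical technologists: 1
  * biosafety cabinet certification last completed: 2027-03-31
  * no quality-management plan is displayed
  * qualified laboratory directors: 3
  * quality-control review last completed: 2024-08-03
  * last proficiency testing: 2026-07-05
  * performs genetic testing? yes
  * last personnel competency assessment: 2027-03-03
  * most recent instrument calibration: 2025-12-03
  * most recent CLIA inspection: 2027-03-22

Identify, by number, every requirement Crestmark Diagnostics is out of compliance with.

1. instrument calibration 606 days ago vs limit 540 → not met
2. qualified laboratory directors 3 ≥ 2 → met
3. condition 'performs genetic testing' holds; quality-control review 1093 days ago vs limit 730 → not met
4. personnel competency assessment 151 days ago vs limit 120 → not met
5. proficiency testing 392 days ago vs limit 270 → not met
6. quality-management plan absent → not met
7. CLIA inspection 132 days ago vs limit 120 → not met
8. biosafety cabinet certification 123 days ago vs limit 120 → not met
9. certified medical technologists 1 < 2 → not met
Not met: 1, 3, 4, 5, 6, 7, 8, 9

1, 3, 4, 5, 6, 7, 8, 9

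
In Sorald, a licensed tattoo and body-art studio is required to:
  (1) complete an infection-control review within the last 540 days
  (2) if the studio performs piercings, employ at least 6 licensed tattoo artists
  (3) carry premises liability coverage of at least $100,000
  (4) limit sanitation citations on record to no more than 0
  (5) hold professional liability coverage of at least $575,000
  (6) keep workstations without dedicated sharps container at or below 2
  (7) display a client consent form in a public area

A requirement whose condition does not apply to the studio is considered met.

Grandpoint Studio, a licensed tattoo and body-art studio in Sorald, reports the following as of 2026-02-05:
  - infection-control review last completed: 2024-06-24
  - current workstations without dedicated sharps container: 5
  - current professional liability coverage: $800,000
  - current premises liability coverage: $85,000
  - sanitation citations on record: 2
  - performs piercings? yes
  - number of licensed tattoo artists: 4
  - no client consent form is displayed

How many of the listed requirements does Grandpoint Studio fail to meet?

1. infection-control review 591 days ago vs limit 540 → not met
2. condition 'performs piercings' holds; licensed tattoo artists 4 < 6 → not met
3. premises liability coverage $85,000 < $100,000 → not met
4. sanitation citations on record 2 > 0 → not met
5. professional liability coverage $800,000 ≥ $575,000 → met
6. workstations without dedicated sharps container 5 > 2 → not met
7. client consent form absent → not met
Not met: 6 of 7

6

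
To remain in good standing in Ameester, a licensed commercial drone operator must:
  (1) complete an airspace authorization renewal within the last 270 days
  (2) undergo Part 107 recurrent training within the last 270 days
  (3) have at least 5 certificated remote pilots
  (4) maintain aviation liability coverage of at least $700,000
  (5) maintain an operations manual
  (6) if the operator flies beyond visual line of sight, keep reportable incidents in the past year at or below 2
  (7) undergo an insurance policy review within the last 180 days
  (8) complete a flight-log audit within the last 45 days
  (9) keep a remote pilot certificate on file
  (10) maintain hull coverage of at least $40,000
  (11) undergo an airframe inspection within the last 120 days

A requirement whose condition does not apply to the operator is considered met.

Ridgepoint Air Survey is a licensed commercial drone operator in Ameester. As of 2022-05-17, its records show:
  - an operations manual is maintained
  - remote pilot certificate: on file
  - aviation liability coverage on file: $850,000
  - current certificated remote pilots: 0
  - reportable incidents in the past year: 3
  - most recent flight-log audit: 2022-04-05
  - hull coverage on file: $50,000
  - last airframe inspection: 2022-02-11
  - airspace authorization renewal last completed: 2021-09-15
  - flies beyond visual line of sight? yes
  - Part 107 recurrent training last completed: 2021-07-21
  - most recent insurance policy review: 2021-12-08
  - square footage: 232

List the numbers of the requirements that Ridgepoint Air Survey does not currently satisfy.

1. airspace authorization renewal 244 days ago vs limit 270 → met
2. Part 107 recurrent training 300 days ago vs limit 270 → not met
3. certificated remote pilots 0 < 5 → not met
4. aviation liability coverage $850,000 ≥ $700,000 → met
5. operations manual present → met
6. condition 'flies beyond visual line of sight' holds; reportable incidents in the past year 3 > 2 → not met
7. insurance policy review 160 days ago vs limit 180 → met
8. flight-log audit 42 days ago vs limit 45 → met
9. remote pilot certificate present → met
10. hull coverage $50,000 ≥ $40,000 → met
11. airframe inspection 95 days ago vs limit 120 → met
Not met: 2, 3, 6

2, 3, 6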